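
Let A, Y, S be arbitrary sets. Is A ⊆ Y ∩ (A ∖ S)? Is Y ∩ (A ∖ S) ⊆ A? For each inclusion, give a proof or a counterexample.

Only the reverse inclusion holds.

Forward inclusion. This inclusion fails. Take A = {1}, Y = ∅, S = ∅; then 1 ∈ A but 1 ∉ Y ∩ (A ∖ S).

Reverse inclusion. Let x ∈ Y ∩ (A ∖ S). Then x ∈ A ∩ Y and x ∉ S, from which x ∈ A.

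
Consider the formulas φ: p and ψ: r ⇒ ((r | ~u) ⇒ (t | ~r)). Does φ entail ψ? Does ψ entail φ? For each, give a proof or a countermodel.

(⟹) This fails. Under t = F, p = T, r = T, u = F, the left side is true but the right side is false.

(⟸) This fails. Under t = F, p = F, r = F, u = F, the left side is false but the right side is true.

Neither direction holds.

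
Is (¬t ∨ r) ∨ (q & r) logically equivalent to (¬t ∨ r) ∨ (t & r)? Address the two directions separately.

(⇒) Assume the antecedent. If t is true, the antecedent forces (t = T, q = F, r = T) or (t = T, q = T, r = T), and (¬t ∨ r) ∨ (t & r) holds there. If t is false, (¬t ∨ r) ∨ (t & r) reduces to true regardless of the other variables. Either way (¬t ∨ r) ∨ (t & r) holds.

(⇐) Assume the antecedent. If t is true, the antecedent forces (t = T, q = F, r = T) or (t = T, q = T, r = T), and (¬t ∨ r) ∨ (q & r) holds there. If t is false, (¬t ∨ r) ∨ (q & r) reduces to true regardless of the other variables. Either way (¬t ∨ r) ∨ (q & r) holds.

Both directions hold; the statement is true.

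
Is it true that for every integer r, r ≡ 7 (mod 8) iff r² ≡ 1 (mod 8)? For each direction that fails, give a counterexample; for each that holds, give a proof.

[⇒] Suppose r ≡ 7 (mod 8). Write r = 8j + 7. Then (8j + 7)² = 64j² + 112j + 49 = 8(8j² + 14j + 6) + 1, so r² ≡ 1 (mod 8).

[⇐] This fails: take r = 1. Then 1² = 1 ≡ 1 (mod 8), yet 1 ≡ 1 (mod 8), not 7.

Only the forward direction holds.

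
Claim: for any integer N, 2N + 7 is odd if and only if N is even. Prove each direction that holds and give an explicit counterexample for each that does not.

[⇐] Suppose N is even. Since 2 is even, 2N is even for every N, so 2N + 7 has the same parity as 7, which is odd. Hence 2N + 7 is odd.

[⇒] This fails: take N = 1. Then 2N + 7 = 9, which is odd, yet N = 1 is odd, not even.

(⇒) fails; (⇐) holds.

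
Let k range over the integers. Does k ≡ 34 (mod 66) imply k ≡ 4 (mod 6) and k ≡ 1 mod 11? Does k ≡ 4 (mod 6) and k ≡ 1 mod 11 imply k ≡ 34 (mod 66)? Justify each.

[⇒] Suppose k ≡ 34 (mod 66); write k = 66j + 34. Since 6 ∣ 66, reducing mod 6 gives k ≡ 34 ≡ 4 (mod 6); since 11 ∣ 66, reducing mod 11 gives k ≡ 34 ≡ 1 (mod 11).

[⇐] Conversely, if k ≡ 4 (mod 6) and k ≡ 1 (mod 11), then by the Chinese remainder theorem k ≡ 34 (mod 66). This is exactly k ≡ 34 (mod 66).

The biconditional holds.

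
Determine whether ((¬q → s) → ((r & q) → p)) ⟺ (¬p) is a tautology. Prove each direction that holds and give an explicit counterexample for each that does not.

(→) This fails. Under q = F, s = F, r = F, p = T, the left side is true but the right side is false.

(←) This fails. Under q = T, s = F, r = T, p = F, the left side is false but the right side is true.

Neither direction holds.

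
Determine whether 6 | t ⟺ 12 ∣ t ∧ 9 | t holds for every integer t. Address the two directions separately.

(⇒) This fails: take t = 6. Certainly 6 ∣ 6, but 12 ∤ 6.

(⇐) Suppose 12 ∣ t and 9 ∣ t. Any common multiple of 12 and 9 is a multiple of their lcm; here lcm(12, 9) = 12·9/gcd(12, 9) = 108/3 = 36, so 36 ∣ t. Since 6 ∣ 36, it follows that 6 ∣ t.

Only the reverse direction holds.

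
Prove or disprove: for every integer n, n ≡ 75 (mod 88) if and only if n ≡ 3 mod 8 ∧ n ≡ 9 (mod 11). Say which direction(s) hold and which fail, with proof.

Both directions hold; the statement is true.

Forward direction. Suppose n ≡ 75 (mod 88); write n = 88j + 75. Since 8 ∣ 88, reducing mod 8 gives n ≡ 75 ≡ 3 (mod 8); since 11 ∣ 88, reducing mod 11 gives n ≡ 75 ≡ 9 (mod 11).

Converse. If n ≡ 3 (mod 8) and n ≡ 9 (mod 11), then by the Chinese remainder theorem n ≡ 75 (mod 88). This is exactly n ≡ 75 (mod 88).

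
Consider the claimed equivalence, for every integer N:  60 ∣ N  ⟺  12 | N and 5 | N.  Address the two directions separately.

(←) Suppose 12 ∣ N and 5 ∣ N. Any common multiple of 12 and 5 is a multiple of their lcm; here gcd(12, 5) = 1, so lcm(12, 5) = 12·5 = 60, so 60 ∣ N.

(→) If 60 ∣ N, write N = 60q. Since 60 = 5·12, N = 12·(5q), so 12 ∣ N; and since 60 = 12·5, N = 5·(12q), so 5 ∣ N.

Both directions hold; the statement is true.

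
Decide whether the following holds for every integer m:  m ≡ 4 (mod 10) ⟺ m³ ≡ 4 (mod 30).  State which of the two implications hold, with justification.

(⟹) This fails: take m = 14. Then 14 ≡ 4 (mod 10), but 14³ = 2744 ≡ 14 (mod 30), not 4.

(⟸) Conversely, the residues r modulo 30 with r³ ≡ 4 (mod 30) are exactly {4}, and each is ≡ 4 (mod 10).

(⇒) fails; (⇐) holds.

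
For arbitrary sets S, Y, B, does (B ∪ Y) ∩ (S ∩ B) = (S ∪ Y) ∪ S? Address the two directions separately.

Only the forward inclusion holds.

Forward inclusion. Let x ∈ (B ∪ Y) ∩ (S ∩ B). Then either x ∈ S ∩ B and x ∉ Y; or x ∈ S ∩ Y ∩ B. In each case x ∈ (S ∪ Y) ∪ S, so (B ∪ Y) ∩ (S ∩ B) ⊆ (S ∪ Y) ∪ S.

Reverse inclusion. This inclusion fails. Take S = {1}, Y = ∅, B = ∅; then 1 ∈ (S ∪ Y) ∪ S but 1 ∉ (B ∪ Y) ∩ (S ∩ B).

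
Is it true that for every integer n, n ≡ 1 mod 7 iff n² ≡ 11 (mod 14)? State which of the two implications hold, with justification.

Neither direction holds.

(⇒) This fails: take n = 1. Then 1 ≡ 1 (mod 7), but 1² = 1 ≡ 1 (mod 14), not 11.

(⇐) This fails: take n = 5. Then 5² = 25 ≡ 11 (mod 14), yet 5 ≡ 5 (mod 7), not 1.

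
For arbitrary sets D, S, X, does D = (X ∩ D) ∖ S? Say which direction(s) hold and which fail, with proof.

Forward inclusion. This inclusion fails. Take D = {1}, S = ∅, X = ∅; then 1 ∈ D but 1 ∉ (X ∩ D) ∖ S.

Reverse inclusion. Let x ∈ (X ∩ D) ∖ S. Then x ∈ D ∩ X and x ∉ S, from which x ∈ D.

The sets are not equal: only the reverse inclusion holds.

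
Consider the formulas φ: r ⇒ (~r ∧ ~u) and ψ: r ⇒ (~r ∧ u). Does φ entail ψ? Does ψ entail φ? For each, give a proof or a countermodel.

The biconditional holds.

(⇒) Assume the antecedent. If r is true, the antecedent cannot hold. If r is false, r ⇒ (~r ∧ u) reduces to true regardless of the other variables. Either way r ⇒ (~r ∧ u) holds.

(⇐) Assume the antecedent. If r is true, the antecedent cannot hold. If r is false, r ⇒ (~r ∧ ~u) reduces to true regardless of the other variables. Either way r ⇒ (~r ∧ ~u) holds.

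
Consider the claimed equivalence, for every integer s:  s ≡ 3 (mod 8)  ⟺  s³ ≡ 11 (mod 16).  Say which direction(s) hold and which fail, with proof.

(⟹) This fails: take s = 11. Then 11 ≡ 3 (mod 8), but 11³ = 1331 ≡ 3 (mod 16), not 11.

(⟸) Conversely, the residues r modulo 16 with r³ ≡ 11 (mod 16) are exactly {3}, and each is ≡ 3 (mod 8).

Only the converse holds.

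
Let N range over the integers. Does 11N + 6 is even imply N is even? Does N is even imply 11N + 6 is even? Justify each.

Both directions hold; the statement is true.

(⟸) Suppose N is even; write N = 2j. Then 11N + 6 = 11·(2j) + 6 = 2·11j + 6, which is even.

(⟹) Suppose 11N + 6 is even. Since 11 is odd, 11N and N have the same parity, so 11N + 6 ≡ N + 6 (mod 2). As 6 is even, 11N + 6 is even exactly when N is even. Thus N is even.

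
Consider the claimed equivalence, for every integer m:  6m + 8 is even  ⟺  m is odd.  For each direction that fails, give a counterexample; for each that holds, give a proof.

The forward direction fails; the converse holds.

(←) Suppose m is odd. Since 6 is even, 6m is even for every m, so 6m + 8 has the same parity as 8, which is even. Hence 6m + 8 is even.

(→) This fails: take m = 4. Then 6m + 8 = 32, which is even, yet m = 4 is even, not odd.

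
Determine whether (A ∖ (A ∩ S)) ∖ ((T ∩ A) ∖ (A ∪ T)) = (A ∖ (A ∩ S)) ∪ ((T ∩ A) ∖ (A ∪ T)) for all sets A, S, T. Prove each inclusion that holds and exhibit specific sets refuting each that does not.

(⟹) Let x ∈ (A ∖ (A ∩ S)) ∖ ((T ∩ A) ∖ (A ∪ T)). Then either x ∈ A and x ∉ S, T; or x ∈ A ∩ T and x ∉ S. In each case x ∈ (A ∖ (A ∩ S)) ∪ ((T ∩ A) ∖ (A ∪ T)), so (A ∖ (A ∩ S)) ∖ ((T ∩ A) ∖ (A ∪ T)) ⊆ (A ∖ (A ∩ S)) ∪ ((T ∩ A) ∖ (A ∪ T)).

(⟸) Let x ∈ (A ∖ (A ∩ S)) ∪ ((T ∩ A) ∖ (A ∪ T)). Then either x ∈ A and x ∉ S, T; or x ∈ A ∩ T and x ∉ S. In each case x ∈ (A ∖ (A ∩ S)) ∖ ((T ∩ A) ∖ (A ∪ T)), so (A ∖ (A ∩ S)) ∪ ((T ∩ A) ∖ (A ∪ T)) ⊆ (A ∖ (A ∩ S)) ∖ ((T ∩ A) ∖ (A ∪ T)).

Both inclusions hold.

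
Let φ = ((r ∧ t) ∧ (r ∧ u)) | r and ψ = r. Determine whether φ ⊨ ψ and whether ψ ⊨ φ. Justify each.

Both directions hold; the statement is true.

(⇒) Assume the antecedent. If r is true, r reduces to true regardless of the other variables. If r is false, the antecedent cannot hold. Either way r holds.

(⇐) Assume the antecedent. If r is true, ((r ∧ t) ∧ (r ∧ u)) | r reduces to true regardless of the other variables. If r is false, the antecedent cannot hold. Either way ((r ∧ t) ∧ (r ∧ u)) | r holds.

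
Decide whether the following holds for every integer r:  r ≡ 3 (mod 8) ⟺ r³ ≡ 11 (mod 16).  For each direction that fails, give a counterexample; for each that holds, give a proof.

(⟹) This fails: take r = 11. Then 11 ≡ 3 (mod 8), but 11³ = 1331 ≡ 3 (mod 16), not 11.

(⟸) Conversely, the residues r modulo 16 with r³ ≡ 11 (mod 16) are exactly {3}, and each is ≡ 3 (mod 8).

Not equivalent: only (⇐) holds.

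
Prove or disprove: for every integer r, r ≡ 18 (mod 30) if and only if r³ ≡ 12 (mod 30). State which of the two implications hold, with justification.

(→) Suppose r ≡ 18 (mod 30). Write r = 30j + 18. Then (30j + 18)³ = 27000j³ + 48600j² + 29160j + 5832 = 30(900j³ + 1620j² + 972j + 194) + 12, so r³ ≡ 12 (mod 30).

(←) Conversely, suppose r³ ≡ 12 (mod 30). The only residue r in {0, …, 29} with r³ ≡ 12 (mod 30) is r = 18, so r ≡ 18 (mod 30).

Both implications hold.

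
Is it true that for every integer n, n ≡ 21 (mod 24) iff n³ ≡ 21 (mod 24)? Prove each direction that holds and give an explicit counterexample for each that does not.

(⇒) Suppose n ≡ 21 (mod 24). Write n = 24j + 21. Then (24j + 21)³ = 13824j³ + 36288j² + 31752j + 9261 = 24(576j³ + 1512j² + 1323j + 385) + 21, so n³ ≡ 21 (mod 24).

(⇐) Conversely, suppose n³ ≡ 21 (mod 24). The only residue r in {0, …, 23} with r³ ≡ 21 (mod 24) is r = 21, so n ≡ 21 (mod 24).

Both directions hold; the statement is true.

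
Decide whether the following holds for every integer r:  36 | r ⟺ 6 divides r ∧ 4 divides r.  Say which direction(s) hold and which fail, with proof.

(⇒) If 36 ∣ r, write r = 36q. Since 36 = 6·6, r = 6·(6q), so 6 ∣ r; and since 36 = 9·4, r = 4·(9q), so 4 ∣ r.

(⇐) This fails: take r = 12. Both 6 ∣ 12 and 4 ∣ 12, yet 12 is not a multiple of 36 (since 12 = 0·36 + 12), so 36 ∤ 12.

The forward direction holds; the converse fails.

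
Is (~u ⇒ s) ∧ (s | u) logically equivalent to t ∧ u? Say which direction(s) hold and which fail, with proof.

Forward direction. This fails. Under u = T, s = F, t = F, the left side is true but the right side is false.

Converse. Assume the antecedent. If u is true, (~u ⇒ s) ∧ (s | u) reduces to true regardless of the other variables. If u is false, the antecedent cannot hold. Either way (~u ⇒ s) ∧ (s | u) holds.

Only the reverse direction holds.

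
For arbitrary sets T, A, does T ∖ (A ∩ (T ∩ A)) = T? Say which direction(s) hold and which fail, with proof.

(⊇) This inclusion fails. Take T = {1}, A = {1}; then 1 ∈ T but 1 ∉ T ∖ (A ∩ (T ∩ A)).

(⊆) Let x ∈ T ∖ (A ∩ (T ∩ A)). Then x ∈ T and x ∉ A, from which x ∈ T.

The sets are not equal: only the forward inclusion holds.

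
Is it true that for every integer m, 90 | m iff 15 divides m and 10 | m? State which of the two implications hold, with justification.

The forward direction holds; the converse fails.

(→) If 90 ∣ m, write m = 90q. Since 90 = 6·15, m = 15·(6q), so 15 ∣ m; and since 90 = 9·10, m = 10·(9q), so 10 ∣ m.

(←) This fails: take m = 30. Both 15 ∣ 30 and 10 ∣ 30, yet 30 is not a multiple of 90 (since 30 = 0·90 + 30), so 90 ∤ 30.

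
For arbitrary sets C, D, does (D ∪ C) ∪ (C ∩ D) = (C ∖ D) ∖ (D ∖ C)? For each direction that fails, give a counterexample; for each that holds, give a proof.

Only the reverse inclusion holds.

Reverse inclusion. Let x ∈ (C ∖ D) ∖ (D ∖ C). Then x ∈ C and x ∉ D, from which x ∈ (D ∪ C) ∪ (C ∩ D).

Forward inclusion. This inclusion fails. Take C = ∅, D = {1}; then 1 ∈ (D ∪ C) ∪ (C ∩ D) but 1 ∉ (C ∖ D) ∖ (D ∖ C).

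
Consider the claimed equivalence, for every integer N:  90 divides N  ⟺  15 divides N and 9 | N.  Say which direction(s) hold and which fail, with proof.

Forward direction. If 90 ∣ N, write N = 90q. Since 90 = 6·15, N = 15·(6q), so 15 ∣ N; and since 90 = 10·9, N = 9·(10q), so 9 ∣ N.

Converse. This fails: take N = 45. Both 15 ∣ 45 and 9 ∣ 45, yet 45 is not a multiple of 90 (since 45 = 0·90 + 45), so 90 ∤ 45.

Only the forward implication holds.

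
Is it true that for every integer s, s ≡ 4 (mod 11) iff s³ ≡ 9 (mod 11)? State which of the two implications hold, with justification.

(→) Suppose s ≡ 4 (mod 11). Write s = 11j + 4. Then (11j + 4)³ = 1331j³ + 1452j² + 528j + 64 = 11(121j³ + 132j² + 48j + 5) + 9, so s³ ≡ 9 (mod 11).

(←) For the converse, argue contrapositively. If s ≢ 4 (mod 11), then s is congruent to one of 0, 1, 2, 3, 5, 6, 7, 8, 9, 10 modulo 11, and these give s³ ≡ 0, 1, 8, 5, 4, 7, 2, 6, 3, 10 respectively — never 9.

The biconditional holds.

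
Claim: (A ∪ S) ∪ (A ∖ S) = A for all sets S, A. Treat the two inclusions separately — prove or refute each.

The sets are not equal: only the reverse inclusion holds.

(⊇) Let x ∈ A. Then either x ∈ A and x ∉ S; or x ∈ S ∩ A. In each case x ∈ (A ∪ S) ∪ (A ∖ S), so A ⊆ (A ∪ S) ∪ (A ∖ S).

(⊆) This inclusion fails. Take S = {1}, A = ∅; then 1 ∈ (A ∪ S) ∪ (A ∖ S) but 1 ∉ A.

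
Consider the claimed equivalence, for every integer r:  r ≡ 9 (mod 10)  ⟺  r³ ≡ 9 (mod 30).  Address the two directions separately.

The forward direction fails; the converse holds.

Forward direction. This fails: take r = 19. Then 19 ≡ 9 (mod 10), but 19³ = 6859 ≡ 19 (mod 30), not 9.

Converse. The residues r modulo 30 with r³ ≡ 9 (mod 30) are exactly {9}, and each is ≡ 9 (mod 10).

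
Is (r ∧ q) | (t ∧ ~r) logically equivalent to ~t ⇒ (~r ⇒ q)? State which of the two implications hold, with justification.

[⇐] This fails. Under t = F, q = T, r = F, the left side is false but the right side is true.

[⇒] Assume the antecedent. If t is true, ~t ⇒ (~r ⇒ q) reduces to true regardless of the other variables. If t is false, the antecedent forces (t = F, q = T, r = T), and ~t ⇒ (~r ⇒ q) holds there. Either way ~t ⇒ (~r ⇒ q) holds.

Only the forward implication holds.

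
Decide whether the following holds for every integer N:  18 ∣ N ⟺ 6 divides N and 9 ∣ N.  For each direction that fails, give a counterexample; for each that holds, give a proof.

(⇒) If 18 ∣ N, write N = 18q. Since 18 = 3·6, N = 6·(3q), so 6 ∣ N; and since 18 = 2·9, N = 9·(2q), so 9 ∣ N.

(⇐) Suppose 6 ∣ N and 9 ∣ N. Any common multiple of 6 and 9 is a multiple of their lcm; here lcm(6, 9) = 6·9/gcd(6, 9) = 54/3 = 18, so 18 ∣ N.

Equivalent; both directions hold.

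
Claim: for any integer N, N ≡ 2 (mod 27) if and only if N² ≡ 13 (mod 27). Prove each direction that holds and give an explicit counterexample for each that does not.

Forward direction. This fails: take N = 2. Then 2 ≡ 2 (mod 27), but 2² = 4 ≡ 4 (mod 27), not 13.

Converse. This fails: take N = 11. Then 11² = 121 ≡ 13 (mod 27), yet 11 ≡ 11 (mod 27), not 2.

(⇒) fails and (⇐) fails.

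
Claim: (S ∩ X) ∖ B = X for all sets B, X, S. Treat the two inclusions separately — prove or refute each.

(⟹) Let x ∈ (S ∩ X) ∖ B. Then x ∈ X ∩ S and x ∉ B, from which x ∈ X.

(⟸) This inclusion fails. Take B = ∅, X = {1}, S = ∅; then 1 ∈ X but 1 ∉ (S ∩ X) ∖ B.

Only the forward inclusion holds.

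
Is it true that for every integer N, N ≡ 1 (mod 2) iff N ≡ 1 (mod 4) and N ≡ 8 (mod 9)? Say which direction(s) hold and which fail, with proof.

Only the reverse direction holds.

(⟹) This fails: N = 1 gives 1 ≡ 1 (mod 2) but 1 ≡ 1 (mod 9), so the conjunction on the right does not hold.

(⟸) Conversely, if N ≡ 1 (mod 4) and N ≡ 8 (mod 9), then by the Chinese remainder theorem N ≡ 17 (mod 36). Since 17 ≡ 1 (mod 2) and 2 ∣ 36, we get N ≡ 1 (mod 2).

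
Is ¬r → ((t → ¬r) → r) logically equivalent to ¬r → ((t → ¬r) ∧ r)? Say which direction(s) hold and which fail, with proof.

Both directions hold; the statement is true.

Forward direction. Assume the antecedent. If r is true, ¬r → ((t → ¬r) ∧ r) reduces to true regardless of the other variables. If r is false, the antecedent cannot hold. Either way ¬r → ((t → ¬r) ∧ r) holds.

Converse. Assume the antecedent. If r is true, ¬r → ((t → ¬r) → r) reduces to true regardless of the other variables. If r is false, the antecedent cannot hold. Either way ¬r → ((t → ¬r) → r) holds.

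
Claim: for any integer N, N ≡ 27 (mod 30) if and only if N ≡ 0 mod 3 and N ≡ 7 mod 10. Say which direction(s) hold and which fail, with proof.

(⟹) Suppose N ≡ 27 (mod 30); write N = 30j + 27. Since 3 ∣ 30, reducing mod 3 gives N ≡ 27 ≡ 0 (mod 3); since 10 ∣ 30, reducing mod 10 gives N ≡ 27 ≡ 7 (mod 10).

(⟸) Conversely, if N ≡ 0 (mod 3) and N ≡ 7 (mod 10), then by the Chinese remainder theorem N ≡ 27 (mod 30). This is exactly N ≡ 27 (mod 30).

Both directions hold; the statement is true.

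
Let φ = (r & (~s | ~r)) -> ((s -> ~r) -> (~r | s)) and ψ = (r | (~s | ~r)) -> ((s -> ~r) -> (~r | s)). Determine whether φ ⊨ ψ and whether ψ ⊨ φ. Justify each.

(→) Assume the antecedent. If s is true, the consequent reduces to true regardless of the other variables. If s is false, the antecedent forces (s = F, r = F), and the consequent holds there. Either way the consequent holds.

(←) Assume the antecedent. If s is true, the consequent reduces to true regardless of the other variables. If s is false, the antecedent forces (s = F, r = F), and the consequent holds there. Either way the consequent holds.

Both implications hold.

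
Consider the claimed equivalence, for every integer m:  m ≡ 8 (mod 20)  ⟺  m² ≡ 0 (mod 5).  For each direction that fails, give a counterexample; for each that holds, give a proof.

Neither direction holds.

[⇒] This fails: take m = 8. Then 8 ≡ 8 (mod 20), but 8² = 64 ≡ 4 (mod 5), not 0.

[⇐] This fails: take m = 0. Then 0² = 0 ≡ 0 (mod 5), yet 0 ≡ 0 (mod 20), not 8.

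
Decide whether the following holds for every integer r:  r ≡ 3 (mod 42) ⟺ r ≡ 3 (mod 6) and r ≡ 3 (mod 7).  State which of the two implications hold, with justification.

Both directions hold; the statement is true.

(⇒) Suppose r ≡ 3 (mod 42); write r = 42j + 3. Since 6 ∣ 42, reducing mod 6 gives r ≡ 3 (mod 6); since 7 ∣ 42, reducing mod 7 gives r ≡ 3 (mod 7).

(⇐) Conversely, if r ≡ 3 (mod 6) and r ≡ 3 (mod 7), then by the Chinese remainder theorem r ≡ 3 (mod 42). This is exactly r ≡ 3 (mod 42).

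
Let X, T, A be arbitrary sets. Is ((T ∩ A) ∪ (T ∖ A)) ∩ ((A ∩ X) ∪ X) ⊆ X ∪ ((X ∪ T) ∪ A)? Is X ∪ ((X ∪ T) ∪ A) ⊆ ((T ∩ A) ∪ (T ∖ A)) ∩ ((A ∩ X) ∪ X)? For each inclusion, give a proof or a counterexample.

(⊆) holds; (⊇) fails.

(⊇) This inclusion fails. Take X = {1}, T = ∅, A = ∅; then 1 ∈ X ∪ ((X ∪ T) ∪ A) but 1 ∉ ((T ∩ A) ∪ (T ∖ A)) ∩ ((A ∩ X) ∪ X).

(⊆) Let x ∈ ((T ∩ A) ∪ (T ∖ A)) ∩ ((A ∩ X) ∪ X). Then either x ∈ X ∩ T and x ∉ A; or x ∈ X ∩ T ∩ A. In each case x ∈ X ∪ ((X ∪ T) ∪ A), so ((T ∩ A) ∪ (T ∖ A)) ∩ ((A ∩ X) ∪ X) ⊆ X ∪ ((X ∪ T) ∪ A).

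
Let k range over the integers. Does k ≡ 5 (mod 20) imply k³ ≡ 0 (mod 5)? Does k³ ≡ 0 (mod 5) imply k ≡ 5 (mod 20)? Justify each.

Only the forward implication holds.

(⟸) This fails: take k = 0. Then 0³ = 0 ≡ 0 (mod 5), yet 0 ≡ 0 (mod 20), not 5.

(⟹) Suppose k ≡ 5 (mod 20). Then k³ ≡ 5³ = 125 (mod 20), and since 5 ∣ 20, also k³ ≡ 0 (mod 5).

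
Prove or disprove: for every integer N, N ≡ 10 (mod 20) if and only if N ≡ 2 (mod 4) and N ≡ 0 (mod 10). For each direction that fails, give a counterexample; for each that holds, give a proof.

Both implications hold.

(⟹) Suppose N ≡ 10 (mod 20); write N = 20j + 10. Since 4 ∣ 20, reducing mod 4 gives N ≡ 10 ≡ 2 (mod 4); since 10 ∣ 20, reducing mod 10 gives N ≡ 10 ≡ 0 (mod 10).

(⟸) Conversely, if N ≡ 2 (mod 4) and N ≡ 0 (mod 10), then by the Chinese remainder theorem N ≡ 10 (mod 20). This is exactly N ≡ 10 (mod 20).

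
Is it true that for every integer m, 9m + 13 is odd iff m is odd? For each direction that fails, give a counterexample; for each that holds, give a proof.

Neither implication holds.

(→) This fails: m = 6 gives 9m + 13 = 67, which is odd, but 6 is even, not odd.

(←) This also fails: m = 7 is odd, but 9m + 13 = 76 is even, not odd.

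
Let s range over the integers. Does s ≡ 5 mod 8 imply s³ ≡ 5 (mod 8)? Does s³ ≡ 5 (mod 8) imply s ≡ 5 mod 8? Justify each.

Both directions hold.

[⇒] Suppose s ≡ 5 mod 8. Write s = 8j + 5. Then (8j + 5)³ = 512j³ + 960j² + 600j + 125 = 8(64j³ + 120j² + 75j + 15) + 5, so s³ ≡ 5 (mod 8).

[⇐] Conversely, suppose s³ ≡ 5 (mod 8). The only residue r in {0, …, 7} with r³ ≡ 5 (mod 8) is r = 5, so s ≡ 5 (mod 8).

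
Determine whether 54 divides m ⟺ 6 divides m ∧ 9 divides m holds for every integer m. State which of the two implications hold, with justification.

(←) This fails: take m = 18. Both 6 ∣ 18 and 9 ∣ 18, yet 18 is not a multiple of 54 (since 18 = 0·54 + 18), so 54 ∤ 18.

(→) If 54 ∣ m, write m = 54q. Since 54 = 9·6, m = 6·(9q), so 6 ∣ m; and since 54 = 6·9, m = 9·(6q), so 9 ∣ m.

The forward direction holds; the converse fails.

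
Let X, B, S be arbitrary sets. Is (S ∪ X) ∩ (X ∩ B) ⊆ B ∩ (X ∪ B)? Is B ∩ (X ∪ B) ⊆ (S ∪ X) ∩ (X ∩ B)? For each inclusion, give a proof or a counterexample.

The sets are not equal: only the forward inclusion holds.

(⟹) Let x ∈ (S ∪ X) ∩ (X ∩ B). Then either x ∈ X ∩ B and x ∉ S; or x ∈ X ∩ B ∩ S. In each case x ∈ B ∩ (X ∪ B), so (S ∪ X) ∩ (X ∩ B) ⊆ B ∩ (X ∪ B).

(⟸) This inclusion fails. Take X = ∅, B = {1}, S = ∅; then 1 ∈ B ∩ (X ∪ B) but 1 ∉ (S ∪ X) ∩ (X ∩ B).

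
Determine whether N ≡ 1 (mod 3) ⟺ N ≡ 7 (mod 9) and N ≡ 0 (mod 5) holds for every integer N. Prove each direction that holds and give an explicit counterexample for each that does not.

The forward direction fails; the converse holds.

Forward direction. This fails: N = 1 gives 1 ≡ 1 (mod 3) but 1 ≡ 1 (mod 9), so the conjunction on the right does not hold.

Converse. If N ≡ 7 (mod 9) and N ≡ 0 (mod 5), then by the Chinese remainder theorem N ≡ 25 (mod 45). Since 25 ≡ 1 (mod 3) and 3 ∣ 45, we get N ≡ 1 (mod 3).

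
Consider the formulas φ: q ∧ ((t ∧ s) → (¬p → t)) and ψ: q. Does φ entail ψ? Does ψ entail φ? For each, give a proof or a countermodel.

Both directions hold; the statement is true.

[⇒] Assume the antecedent. If q is true, q reduces to true regardless of the other variables. If q is false, the antecedent cannot hold. Either way q holds.

[⇐] Assume the antecedent. If q is true, q ∧ ((t ∧ s) → (¬p → t)) reduces to true regardless of the other variables. If q is false, the antecedent cannot hold. Either way q ∧ ((t ∧ s) → (¬p → t)) holds.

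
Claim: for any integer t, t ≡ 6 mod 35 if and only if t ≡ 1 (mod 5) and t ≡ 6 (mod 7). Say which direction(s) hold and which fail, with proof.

(←) If t ≡ 1 (mod 5) and t ≡ 6 (mod 7), then by the Chinese remainder theorem t ≡ 6 (mod 35). This is exactly t ≡ 6 (mod 35).

(→) Suppose t ≡ 6 (mod 35); write t = 35j + 6. Since 5 ∣ 35, reducing mod 5 gives t ≡ 6 ≡ 1 (mod 5); since 7 ∣ 35, reducing mod 7 gives t ≡ 6 (mod 7).

Both directions hold.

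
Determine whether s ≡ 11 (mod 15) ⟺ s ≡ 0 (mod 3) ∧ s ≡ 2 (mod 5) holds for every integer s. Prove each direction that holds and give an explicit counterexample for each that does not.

(→) This fails: s = 11 gives 11 ≡ 11 (mod 15) but 11 ≡ 2 (mod 3), so the conjunction on the right does not hold.

(←) This fails: s = 12 satisfies both congruences on the right (12 ≡ 0 mod 3 and 12 ≡ 2 mod 5) yet 12 ≡ 12 (mod 15), not 11.

(⇒) fails and (⇐) fails.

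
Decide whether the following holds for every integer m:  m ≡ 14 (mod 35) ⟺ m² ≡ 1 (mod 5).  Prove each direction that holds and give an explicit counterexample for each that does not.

Only the forward direction holds.

(⟹) Suppose m ≡ 14 (mod 35). Then m² ≡ 14² = 196 (mod 35), and since 5 ∣ 35, also m² ≡ 1 (mod 5).

(⟸) This fails: take m = 1. Then 1² = 1 ≡ 1 (mod 5), yet 1 ≡ 1 (mod 35), not 14.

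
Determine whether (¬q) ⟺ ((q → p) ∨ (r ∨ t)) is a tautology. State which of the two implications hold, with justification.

[⇒] Assume the antecedent. If q is true, the antecedent cannot hold. If q is false, (q → p) ∨ (r ∨ t) reduces to true regardless of the other variables. Either way (q → p) ∨ (r ∨ t) holds.

[⇐] This fails. Under t = T, r = F, p = F, q = T, the left side is false but the right side is true.

(⇒) holds; (⇐) fails.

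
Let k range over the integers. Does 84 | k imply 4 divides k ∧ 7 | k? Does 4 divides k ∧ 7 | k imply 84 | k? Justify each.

(⇒) holds; (⇐) fails.

(⇒) If 84 ∣ k, write k = 84q. Since 84 = 21·4, k = 4·(21q), so 4 ∣ k; and since 84 = 12·7, k = 7·(12q), so 7 ∣ k.

(⇐) This fails: take k = 28. Both 4 ∣ 28 and 7 ∣ 28, yet 28 is not a multiple of 84 (since 28 = 0·84 + 28), so 84 ∤ 28.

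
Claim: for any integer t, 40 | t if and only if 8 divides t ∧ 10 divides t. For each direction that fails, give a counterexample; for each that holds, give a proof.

[⇒] If 40 ∣ t, write t = 40q. Since 40 = 5·8, t = 8·(5q), so 8 ∣ t; and since 40 = 4·10, t = 10·(4q), so 10 ∣ t.

[⇐] Suppose 8 ∣ t and 10 ∣ t. Any common multiple of 8 and 10 is a multiple of their lcm; here lcm(8, 10) = 8·10/gcd(8, 10) = 80/2 = 40, so 40 ∣ t.

Both directions hold.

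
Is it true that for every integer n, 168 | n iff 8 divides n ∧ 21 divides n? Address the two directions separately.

Both directions hold.

(⟹) If 168 ∣ n, write n = 168q. Since 168 = 21·8, n = 8·(21q), so 8 ∣ n; and since 168 = 8·21, n = 21·(8q), so 21 ∣ n.

(⟸) Suppose 8 ∣ n and 21 ∣ n. Any common multiple of 8 and 21 is a multiple of their lcm; here gcd(8, 21) = 1, so lcm(8, 21) = 8·21 = 168, so 168 ∣ n.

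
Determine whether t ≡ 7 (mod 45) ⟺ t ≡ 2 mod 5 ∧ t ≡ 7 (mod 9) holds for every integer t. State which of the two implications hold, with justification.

(→) Suppose t ≡ 7 (mod 45); write t = 45j + 7. Since 5 ∣ 45, reducing mod 5 gives t ≡ 7 ≡ 2 (mod 5); since 9 ∣ 45, reducing mod 9 gives t ≡ 7 (mod 9).

(←) Conversely, if t ≡ 2 (mod 5) and t ≡ 7 (mod 9), then by the Chinese remainder theorem t ≡ 7 (mod 45). This is exactly t ≡ 7 (mod 45).

The biconditional holds.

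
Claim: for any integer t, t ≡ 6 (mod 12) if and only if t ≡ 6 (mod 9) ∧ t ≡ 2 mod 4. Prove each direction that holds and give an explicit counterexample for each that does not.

The forward direction fails; the converse holds.

(⟹) This fails: t = 18 gives 18 ≡ 6 (mod 12) but 18 ≡ 0 (mod 9), so the conjunction on the right does not hold.

(⟸) Conversely, if t ≡ 6 (mod 9) and t ≡ 2 (mod 4), then by the Chinese remainder theorem t ≡ 6 (mod 36). Since 6 ≡ 6 (mod 12) and 12 ∣ 36, we get t ≡ 6 (mod 12).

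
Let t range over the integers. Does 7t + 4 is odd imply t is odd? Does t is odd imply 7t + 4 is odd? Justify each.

(⇐) Suppose t is odd; write t = 2j + 1. Then 7t + 4 = 7·(2j + 1) + 4 = 2·7j + 11, which is odd.

(⇒) Suppose 7t + 4 is odd. Since 7 is odd, 7t and t have the same parity, so 7t + 4 ≡ t + 4 (mod 2). As 4 is even, 7t + 4 is odd exactly when t is odd. Thus t is odd.

Both directions hold.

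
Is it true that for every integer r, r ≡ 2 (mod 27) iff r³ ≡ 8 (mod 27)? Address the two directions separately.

Forward direction. Suppose r ≡ 2 (mod 27). Write r = 27j + 2. Then (27j + 2)³ = 19683j³ + 4374j² + 324j + 8 = 27(729j³ + 162j² + 12j) + 8, so r³ ≡ 8 (mod 27).

Converse. This fails: take r = 11. Then 11³ = 1331 ≡ 8 (mod 27), yet 11 ≡ 11 (mod 27), not 2.

(⇒) holds; (⇐) fails.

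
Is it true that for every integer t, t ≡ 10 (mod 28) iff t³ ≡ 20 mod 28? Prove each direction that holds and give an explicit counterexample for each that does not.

The forward direction holds; the converse fails.

(⟸) This fails: take t = 6. Then 6³ = 216 ≡ 20 (mod 28), yet 6 ≡ 6 (mod 28), not 10.

(⟹) Suppose t ≡ 10 (mod 28). Write t = 28j + 10. Then (28j + 10)³ = 21952j³ + 23520j² + 8400j + 1000 = 28(784j³ + 840j² + 300j + 35) + 20, so t³ ≡ 20 (mod 28).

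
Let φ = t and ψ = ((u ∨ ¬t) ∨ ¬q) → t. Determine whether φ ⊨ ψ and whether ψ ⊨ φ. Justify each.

Forward direction. Assume the antecedent. If q is true, the antecedent forces (q = T, t = T, u = F) or (q = T, t = T, u = T), and ((u ∨ ¬t) ∨ ¬q) → t holds there. If q is false, the antecedent forces (q = F, t = T, u = F) or (q = F, t = T, u = T), and ((u ∨ ¬t) ∨ ¬q) → t holds there. Either way ((u ∨ ¬t) ∨ ¬q) → t holds.

Converse. Assume the antecedent. If q is true, the antecedent forces (q = T, t = T, u = F) or (q = T, t = T, u = T), and t holds there. If q is false, the antecedent forces (q = F, t = T, u = F) or (q = F, t = T, u = T), and t holds there. Either way t holds.

Both implications hold.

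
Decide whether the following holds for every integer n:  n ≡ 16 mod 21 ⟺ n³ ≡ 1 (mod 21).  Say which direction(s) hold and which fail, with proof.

Only the forward implication holds.

Converse. This fails: take n = 1. Then 1³ = 1 ≡ 1 (mod 21), yet 1 ≡ 1 (mod 21), not 16.

Forward direction. Suppose n ≡ 16 mod 21. Write n = 21j + 16. Then (21j + 16)³ = 9261j³ + 21168j² + 16128j + 4096 = 21(441j³ + 1008j² + 768j + 195) + 1, so n³ ≡ 1 (mod 21).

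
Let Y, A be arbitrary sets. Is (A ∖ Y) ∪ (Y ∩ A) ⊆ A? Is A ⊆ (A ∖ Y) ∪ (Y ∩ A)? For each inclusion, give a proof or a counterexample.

(⟹) Let x ∈ (A ∖ Y) ∪ (Y ∩ A). Then either x ∈ A and x ∉ Y; or x ∈ Y ∩ A. In each case x ∈ A, so (A ∖ Y) ∪ (Y ∩ A) ⊆ A.

(⟸) Let x ∈ A. Then either x ∈ A and x ∉ Y; or x ∈ Y ∩ A. In each case x ∈ (A ∖ Y) ∪ (Y ∩ A), so A ⊆ (A ∖ Y) ∪ (Y ∩ A).

Both inclusions hold.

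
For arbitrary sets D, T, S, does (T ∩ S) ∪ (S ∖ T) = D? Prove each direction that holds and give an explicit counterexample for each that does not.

(⊆) This inclusion fails. Take D = ∅, T = ∅, S = {1}; then 1 ∈ (T ∩ S) ∪ (S ∖ T) but 1 ∉ D.

(⊇) This inclusion fails. Take D = {1}, T = ∅, S = ∅; then 1 ∈ D but 1 ∉ (T ∩ S) ∪ (S ∖ T).

(⊆) fails and (⊇) fails.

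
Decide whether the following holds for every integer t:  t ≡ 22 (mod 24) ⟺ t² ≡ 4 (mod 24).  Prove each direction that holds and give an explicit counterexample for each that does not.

Only the forward implication holds.

(→) Suppose t ≡ 22 (mod 24). Write t = 24j + 22. Then (24j + 22)² = 576j² + 1056j + 484 = 24(24j² + 44j + 20) + 4, so t² ≡ 4 (mod 24).

(←) This fails: take t = 2. Then 2² = 4 ≡ 4 (mod 24), yet 2 ≡ 2 (mod 24), not 22.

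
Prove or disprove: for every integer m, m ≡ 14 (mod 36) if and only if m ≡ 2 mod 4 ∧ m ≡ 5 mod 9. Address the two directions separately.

Both directions hold.

Forward direction. Suppose m ≡ 14 (mod 36); write m = 36j + 14. Since 4 ∣ 36, reducing mod 4 gives m ≡ 14 ≡ 2 (mod 4); since 9 ∣ 36, reducing mod 9 gives m ≡ 14 ≡ 5 (mod 9).

Converse. If m ≡ 2 (mod 4) and m ≡ 5 (mod 9), then by the Chinese remainder theorem m ≡ 14 (mod 36). This is exactly m ≡ 14 (mod 36).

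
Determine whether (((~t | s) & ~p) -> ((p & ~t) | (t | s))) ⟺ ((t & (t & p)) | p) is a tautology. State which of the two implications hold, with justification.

(⇒) This fails. Under t = T, p = F, s = F, the left side is true but the right side is false.

(⇐) Assume the antecedent. If t is true, the consequent reduces to true regardless of the other variables. If t is false, the antecedent forces (t = F, p = T, s = F) or (t = F, p = T, s = T), and the consequent holds there. Either way the consequent holds.

Only the converse holds.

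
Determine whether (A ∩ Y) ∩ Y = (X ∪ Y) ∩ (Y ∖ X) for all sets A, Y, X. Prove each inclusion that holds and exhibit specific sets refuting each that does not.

Neither inclusion holds.

Forward inclusion. This inclusion fails. Take A = {1}, Y = {1}, X = {1}; then 1 ∈ (A ∩ Y) ∩ Y but 1 ∉ (X ∪ Y) ∩ (Y ∖ X).

Reverse inclusion. This inclusion fails. Take A = ∅, Y = {1}, X = ∅; then 1 ∈ (X ∪ Y) ∩ (Y ∖ X) but 1 ∉ (A ∩ Y) ∩ Y.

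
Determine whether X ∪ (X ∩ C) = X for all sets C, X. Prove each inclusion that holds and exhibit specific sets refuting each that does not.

(⟹) Let x ∈ X ∪ (X ∩ C). Then either x ∈ X and x ∉ C; or x ∈ C ∩ X. In each case x ∈ X, so X ∪ (X ∩ C) ⊆ X.

(⟸) Let x ∈ X. Then either x ∈ X and x ∉ C; or x ∈ C ∩ X. In each case x ∈ X ∪ (X ∩ C), so X ⊆ X ∪ (X ∩ C).

Both inclusions hold; the sets are equal.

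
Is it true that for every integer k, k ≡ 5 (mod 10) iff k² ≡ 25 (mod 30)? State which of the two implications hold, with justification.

(←) The residues r modulo 30 with r² ≡ 25 (mod 30) are exactly {5, 25}, and each is ≡ 5 (mod 10).

(→) This fails: take k = 15. Then 15 ≡ 5 (mod 10), but 15² = 225 ≡ 15 (mod 30), not 25.

Only the reverse direction holds.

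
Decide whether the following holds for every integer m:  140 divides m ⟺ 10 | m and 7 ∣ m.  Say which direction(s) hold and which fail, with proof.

Forward direction. If 140 ∣ m, write m = 140q. Since 140 = 14·10, m = 10·(14q), so 10 ∣ m; and since 140 = 20·7, m = 7·(20q), so 7 ∣ m.

Converse. This fails: take m = 70. Both 10 ∣ 70 and 7 ∣ 70, yet 70 is not a multiple of 140 (since 70 = 0·140 + 70), so 140 ∤ 70.

Not equivalent: only (⇒) holds.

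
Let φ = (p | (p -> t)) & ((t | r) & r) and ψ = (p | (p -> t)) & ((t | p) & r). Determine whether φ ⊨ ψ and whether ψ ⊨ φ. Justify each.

Only the converse holds.

(⟹) This fails. Under t = F, p = F, r = T, the left side is true but the right side is false.

(⟸) Assume the antecedent. If t is true, the antecedent forces (t = T, p = F, r = T) or (t = T, p = T, r = T), and (p | (p -> t)) & ((t | r) & r) holds there. If t is false, the antecedent forces (t = F, p = T, r = T), and (p | (p -> t)) & ((t | r) & r) holds there. Either way (p | (p -> t)) & ((t | r) & r) holds.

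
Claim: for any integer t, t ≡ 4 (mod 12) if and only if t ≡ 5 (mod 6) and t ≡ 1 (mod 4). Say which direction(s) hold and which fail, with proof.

(→) This fails: t = 4 gives 4 ≡ 4 (mod 12) but 4 ≡ 4 (mod 6), so the conjunction on the right does not hold.

(←) This fails: t = 5 satisfies both congruences on the right (5 ≡ 5 mod 6 and 5 ≡ 1 mod 4) yet 5 ≡ 5 (mod 12), not 4.

Neither direction holds.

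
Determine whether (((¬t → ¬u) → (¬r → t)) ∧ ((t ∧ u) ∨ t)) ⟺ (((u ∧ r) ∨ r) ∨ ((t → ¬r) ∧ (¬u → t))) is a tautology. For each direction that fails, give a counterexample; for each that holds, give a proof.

[⇒] Assume the antecedent. If t is true, the consequent reduces to true regardless of the other variables. If t is false, the antecedent cannot hold. Either way the consequent holds.

[⇐] This fails. Under t = F, r = T, u = F, the left side is false but the right side is true.

Not equivalent: only (⇒) holds.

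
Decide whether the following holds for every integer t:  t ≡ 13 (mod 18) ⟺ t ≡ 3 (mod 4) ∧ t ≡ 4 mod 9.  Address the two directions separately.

[⇐] If t ≡ 3 (mod 4) and t ≡ 4 (mod 9), then by the Chinese remainder theorem t ≡ 31 (mod 36). Since 31 ≡ 13 (mod 18) and 18 ∣ 36, we get t ≡ 13 (mod 18).

[⇒] This fails: t = 13 gives 13 ≡ 13 (mod 18) but 13 ≡ 1 (mod 4), so the conjunction on the right does not hold.

Only the reverse direction holds.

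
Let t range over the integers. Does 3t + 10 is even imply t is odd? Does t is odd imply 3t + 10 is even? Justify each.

(⟹) This fails: t = 2 gives 3t + 10 = 16, which is even, but 2 is even, not odd.

(⟸) This also fails: t = 3 is odd, but 3t + 10 = 19 is odd, not even.

Neither implication holds.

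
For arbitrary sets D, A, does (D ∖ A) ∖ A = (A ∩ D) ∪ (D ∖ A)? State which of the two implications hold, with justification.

The sets are not equal: only the forward inclusion holds.

Reverse inclusion. This inclusion fails. Take D = {1}, A = {1}; then 1 ∈ (A ∩ D) ∪ (D ∖ A) but 1 ∉ (D ∖ A) ∖ A.

Forward inclusion. Let x ∈ (D ∖ A) ∖ A. Then x ∈ D and x ∉ A, from which x ∈ (A ∩ D) ∪ (D ∖ A).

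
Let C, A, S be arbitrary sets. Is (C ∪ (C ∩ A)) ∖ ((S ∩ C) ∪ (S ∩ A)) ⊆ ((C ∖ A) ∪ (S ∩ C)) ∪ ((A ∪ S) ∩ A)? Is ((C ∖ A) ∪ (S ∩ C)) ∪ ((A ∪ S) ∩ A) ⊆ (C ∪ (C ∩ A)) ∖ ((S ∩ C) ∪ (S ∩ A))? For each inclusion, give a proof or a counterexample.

(⊆) holds; (⊇) fails.

Reverse inclusion. This inclusion fails. Take C = ∅, A = {1}, S = ∅; then 1 ∈ ((C ∖ A) ∪ (S ∩ C)) ∪ ((A ∪ S) ∩ A) but 1 ∉ (C ∪ (C ∩ A)) ∖ ((S ∩ C) ∪ (S ∩ A)).

Forward inclusion. Let x ∈ (C ∪ (C ∩ A)) ∖ ((S ∩ C) ∪ (S ∩ A)). Then either x ∈ C and x ∉ A, S; or x ∈ C ∩ A and x ∉ S. In each case x ∈ ((C ∖ A) ∪ (S ∩ C)) ∪ ((A ∪ S) ∩ A), so (C ∪ (C ∩ A)) ∖ ((S ∩ C) ∪ (S ∩ A)) ⊆ ((C ∖ A) ∪ (S ∩ C)) ∪ ((A ∪ S) ∩ A).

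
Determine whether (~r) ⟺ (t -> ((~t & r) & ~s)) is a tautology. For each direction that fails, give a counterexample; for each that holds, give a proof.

(⟹) This fails. Under s = F, t = T, r = F, the left side is true but the right side is false.

(⟸) This fails. Under s = F, t = F, r = T, the left side is false but the right side is true.

Neither direction holds.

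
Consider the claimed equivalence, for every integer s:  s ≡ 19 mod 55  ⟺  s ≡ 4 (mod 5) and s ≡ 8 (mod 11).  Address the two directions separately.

(⟹) Suppose s ≡ 19 (mod 55); write s = 55j + 19. Since 5 ∣ 55, reducing mod 5 gives s ≡ 19 ≡ 4 (mod 5); since 11 ∣ 55, reducing mod 11 gives s ≡ 19 ≡ 8 (mod 11).

(⟸) Conversely, if s ≡ 4 (mod 5) and s ≡ 8 (mod 11), then by the Chinese remainder theorem s ≡ 19 (mod 55). This is exactly s ≡ 19 (mod 55).

Both directions hold; the statement is true.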